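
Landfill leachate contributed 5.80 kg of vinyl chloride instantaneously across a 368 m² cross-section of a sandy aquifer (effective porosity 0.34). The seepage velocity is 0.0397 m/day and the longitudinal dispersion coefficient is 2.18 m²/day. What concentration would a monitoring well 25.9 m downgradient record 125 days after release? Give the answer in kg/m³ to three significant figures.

For an instantaneous plane source, C(x,t) = M/(n_e·A·√(4πDt)) · exp(−(x−vt)²/(4Dt)), with n_e·A the pore (flow) area.
Plume center vt = 0.0397 × 125 = 4.9625 m, so the well at 25.9 m is 20.9375 m downgradient of the peak.
√(4πDt) = 58.52 m, giving peak height M/(n_e·A·√(4πDt)) = 5.80/(0.34 × 368 × 58.52) = 0.0007921 kg/m³.
(x−vt)²/(4Dt) = (20.9375)²/(4 × 2.18 × 125) = 0.4022; exp(−0.4022) = 0.6688.
C = 0.0007921 × 0.6688 = 0.000530 kg/m³.

0.000530 kg/m³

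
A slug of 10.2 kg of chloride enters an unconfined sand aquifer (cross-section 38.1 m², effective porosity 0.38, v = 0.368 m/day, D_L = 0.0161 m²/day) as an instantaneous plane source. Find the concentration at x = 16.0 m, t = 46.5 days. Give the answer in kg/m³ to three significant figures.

0.152 kg/m³

For an instantaneous plane source, C(x,t) = M/(n_e·A·√(4πDt)) · exp(−(x−vt)²/(4Dt)), with n_e·A the pore (flow) area.
Plume center vt = 0.368 × 46.5 = 17.112 m, so the well at 16.0 m is 1.112 m upgradient of the peak.
√(4πDt) = 3.067 m, giving peak height M/(n_e·A·√(4πDt)) = 10.2/(0.38 × 38.1 × 3.067) = 0.2297 kg/m³.
(x−vt)²/(4Dt) = (-1.112)²/(4 × 0.0161 × 46.5) = 0.4129; exp(−0.4129) = 0.6617.
C = 0.2297 × 0.6617 = 0.152 kg/m³.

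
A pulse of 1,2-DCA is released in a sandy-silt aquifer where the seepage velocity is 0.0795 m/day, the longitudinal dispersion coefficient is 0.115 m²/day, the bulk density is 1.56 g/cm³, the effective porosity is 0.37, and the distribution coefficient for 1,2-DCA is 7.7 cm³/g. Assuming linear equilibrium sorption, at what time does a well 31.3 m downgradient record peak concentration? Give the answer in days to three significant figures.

Retardation factor R = 1 + ρ_b·K_d/n = 1 + 1.56 × 7.7/0.37 = 33.46.
Sorption retards both mechanisms: v_R = v/R = 0.002376 m/day, D_R = D/R = 0.003437 m²/day.
Peak time from v_R²t² + 2D_R t − x² = 0: t = (√(D_R² + v_R²x²) − D_R)/v_R².
√(D_R² + v_R²x²) = √(0.003437² + 0.002376² × 31.3²) = 0.07445; v_R² = 5.645e-06.
t = (0.07445 − 0.003437)/5.645e-06 = 12600 days.

12600 days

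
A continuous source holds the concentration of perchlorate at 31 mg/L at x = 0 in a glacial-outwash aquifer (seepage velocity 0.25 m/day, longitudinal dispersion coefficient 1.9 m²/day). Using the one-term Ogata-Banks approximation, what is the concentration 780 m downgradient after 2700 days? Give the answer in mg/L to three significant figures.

4.65 mg/L

For a continuous step input, C/C₀ ≈ ½·erfc((x−vt)/(2√(Dt))).
vt = 0.25 × 2700 = 675 m and 2√(Dt) = 2√(1.9 × 2700) = 143.2 m.
Argument (x−vt)/(2√(Dt)) = (780 − 675)/143.2 = 0.7332; ½·erfc(0.7332) = 0.1499.
C = 31 × 0.1499 = 4.65 mg/L.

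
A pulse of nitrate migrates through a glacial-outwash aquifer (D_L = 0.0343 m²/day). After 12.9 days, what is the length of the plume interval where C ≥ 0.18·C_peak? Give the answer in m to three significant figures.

The plume is Gaussian with σ = √(2Dt) = √(2 × 0.0343 × 12.9) = 0.9407 m.
C/C_peak = exp(−Δx²/(2σ²)) = 0.18 ⇒ Δx = σ·√(−2 ln 0.18) = 0.9407 × 1.852 = 1.742 m.
Width = 2Δx = 3.48 m.

3.48 m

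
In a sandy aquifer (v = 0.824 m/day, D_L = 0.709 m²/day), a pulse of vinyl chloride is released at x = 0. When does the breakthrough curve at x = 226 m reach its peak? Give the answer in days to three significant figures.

For the 1D instantaneous-source solution, setting ∂C/∂t = 0 at fixed x gives v²t² + 2Dt − x² = 0, so t = (√(D² + v²x²) − D)/v².
√(D² + v²x²) = √(0.709² + 0.824² × 226²) = 186.2; v² = 0.678976.
t = (186.2 − 0.709)/0.678976 = 273 days (vs. the pure-advection estimate x/v = 274 d).

273 days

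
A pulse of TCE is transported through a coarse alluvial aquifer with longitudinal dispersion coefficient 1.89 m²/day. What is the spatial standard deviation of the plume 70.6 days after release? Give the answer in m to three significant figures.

Dispersive spreading gives a Gaussian with σ² = 2Dt; advection only shifts the center.
σ = √(2 × 1.89 × 70.6) = 16.3 m.

16.3 m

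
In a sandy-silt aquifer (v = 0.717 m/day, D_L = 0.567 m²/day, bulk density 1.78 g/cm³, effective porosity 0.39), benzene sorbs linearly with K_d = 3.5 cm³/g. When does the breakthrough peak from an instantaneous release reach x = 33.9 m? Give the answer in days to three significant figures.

Retardation factor R = 1 + ρ_b·K_d/n = 1 + 1.78 × 3.5/0.39 = 16.97.
Sorption retards both mechanisms: v_R = v/R = 0.04225 m/day, D_R = D/R = 0.03341 m²/day.
Peak time from v_R²t² + 2D_R t − x² = 0: t = (√(D_R² + v_R²x²) − D_R)/v_R².
√(D_R² + v_R²x²) = √(0.03341² + 0.04225² × 33.9²) = 1.433; v_R² = 0.001785.
t = (1.433 − 0.03341)/0.001785 = 784 days.

784 days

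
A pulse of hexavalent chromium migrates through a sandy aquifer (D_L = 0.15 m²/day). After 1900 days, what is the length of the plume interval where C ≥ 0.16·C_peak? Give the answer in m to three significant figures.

91.4 m

The plume is Gaussian with σ = √(2Dt) = √(2 × 0.15 × 1900) = 23.87 m.
C/C_peak = exp(−Δx²/(2σ²)) = 0.16 ⇒ Δx = σ·√(−2 ln 0.16) = 23.87 × 1.914 = 45.69 m.
Width = 2Δx = 91.4 m.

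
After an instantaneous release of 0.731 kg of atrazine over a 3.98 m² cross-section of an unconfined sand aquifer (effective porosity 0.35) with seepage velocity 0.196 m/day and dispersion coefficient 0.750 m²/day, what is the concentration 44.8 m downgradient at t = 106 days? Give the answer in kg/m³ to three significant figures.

For an instantaneous plane source, C(x,t) = M/(n_e·A·√(4πDt)) · exp(−(x−vt)²/(4Dt)), with n_e·A the pore (flow) area.
Plume center vt = 0.196 × 106 = 20.776 m, so the well at 44.8 m is 24.024 m downgradient of the peak.
√(4πDt) = 31.61 m, giving peak height M/(n_e·A·√(4πDt)) = 0.731/(0.35 × 3.98 × 31.61) = 0.01660 kg/m³.
(x−vt)²/(4Dt) = (24.024)²/(4 × 0.750 × 106) = 1.815; exp(−1.815) = 0.1628.
C = 0.01660 × 0.1628 = 0.00270 kg/m³.

0.00270 kg/m³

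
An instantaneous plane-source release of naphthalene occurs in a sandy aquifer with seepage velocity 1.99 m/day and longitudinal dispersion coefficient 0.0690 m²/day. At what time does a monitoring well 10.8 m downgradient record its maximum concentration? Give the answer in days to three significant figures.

For the 1D instantaneous-source solution, setting ∂C/∂t = 0 at fixed x gives v²t² + 2Dt − x² = 0, so t = (√(D² + v²x²) − D)/v².
√(D² + v²x²) = √(0.0690² + 1.99² × 10.8²) = 21.49; v² = 3.9601.
t = (21.49 − 0.0690)/3.9601 = 5.41 days (vs. the pure-advection estimate x/v = 5.43 d).

5.41 days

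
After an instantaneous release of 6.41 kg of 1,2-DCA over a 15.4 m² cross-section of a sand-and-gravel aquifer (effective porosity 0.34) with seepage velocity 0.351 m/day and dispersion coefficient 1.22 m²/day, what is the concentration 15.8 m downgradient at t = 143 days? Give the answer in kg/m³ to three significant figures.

0.00480 kg/m³

For an instantaneous plane source, C(x,t) = M/(n_e·A·√(4πDt)) · exp(−(x−vt)²/(4Dt)), with n_e·A the pore (flow) area.
Plume center vt = 0.351 × 143 = 50.193 m, so the well at 15.8 m is 34.393 m upgradient of the peak.
√(4πDt) = 46.82 m, giving peak height M/(n_e·A·√(4πDt)) = 6.41/(0.34 × 15.4 × 46.82) = 0.02615 kg/m³.
(x−vt)²/(4Dt) = (-34.393)²/(4 × 1.22 × 143) = 1.695; exp(−1.695) = 0.1836.
C = 0.02615 × 0.1836 = 0.00480 kg/m³.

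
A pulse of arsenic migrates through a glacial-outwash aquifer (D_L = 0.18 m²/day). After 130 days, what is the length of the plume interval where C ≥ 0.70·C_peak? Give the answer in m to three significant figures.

The plume is Gaussian with σ = √(2Dt) = √(2 × 0.18 × 130) = 6.841 m.
C/C_peak = exp(−Δx²/(2σ²)) = 0.70 ⇒ Δx = σ·√(−2 ln 0.70) = 6.841 × 0.8446 = 5.778 m.
Width = 2Δx = 11.6 m.

11.6 m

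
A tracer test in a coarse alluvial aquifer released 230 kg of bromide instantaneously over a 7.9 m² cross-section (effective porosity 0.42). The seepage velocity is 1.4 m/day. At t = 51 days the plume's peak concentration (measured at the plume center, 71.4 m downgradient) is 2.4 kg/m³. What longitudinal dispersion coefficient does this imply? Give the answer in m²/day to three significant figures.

1.30 m²/day

At the plume center C_max = M/(n_e·A·√(4πDt)), so D = M²/(4πt·(n_e·A·C_max)²).
n_e·A·C_max = 0.42 × 7.9 × 2.4 = 7.963 kg/m.
D = 230²/(4π × 51 × 7.963²) = 1.30 m²/day.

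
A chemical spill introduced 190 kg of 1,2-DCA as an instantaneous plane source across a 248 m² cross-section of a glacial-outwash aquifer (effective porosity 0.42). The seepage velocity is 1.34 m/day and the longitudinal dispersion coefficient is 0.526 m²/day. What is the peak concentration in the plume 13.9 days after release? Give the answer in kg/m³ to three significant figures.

The peak of an instantaneous 1D plume sits at x = vt; there the Gaussian factor is 1 and C_max = M/(n_e·A·√(4πDt)), where n_e·A is the pore area the mass is dissolved in.
√(4πDt) = √(4π × 0.526 × 13.9) = 9.585 m, so C_max = 190/(0.42 × 248 × 9.585) = 0.190 kg/m³.

0.190 kg/m³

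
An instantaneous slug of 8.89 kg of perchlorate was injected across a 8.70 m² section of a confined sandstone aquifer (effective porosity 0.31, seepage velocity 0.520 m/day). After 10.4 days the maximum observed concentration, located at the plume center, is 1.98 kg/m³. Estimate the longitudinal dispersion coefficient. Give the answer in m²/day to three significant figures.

0.0212 m²/day

At the plume center C_max = M/(n_e·A·√(4πDt)), so D = M²/(4πt·(n_e·A·C_max)²).
n_e·A·C_max = 0.31 × 8.70 × 1.98 = 5.340 kg/m.
D = 8.89²/(4π × 10.4 × 5.340²) = 0.0212 m²/day.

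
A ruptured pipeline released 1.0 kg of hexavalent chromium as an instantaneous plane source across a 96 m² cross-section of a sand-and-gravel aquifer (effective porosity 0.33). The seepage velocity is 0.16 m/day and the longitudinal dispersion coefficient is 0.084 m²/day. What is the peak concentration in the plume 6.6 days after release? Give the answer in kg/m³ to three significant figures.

0.0120 kg/m³

The peak of an instantaneous 1D plume sits at x = vt; there the Gaussian factor is 1 and C_max = M/(n_e·A·√(4πDt)), where n_e·A is the pore area the mass is dissolved in.
√(4πDt) = √(4π × 0.084 × 6.6) = 2.639 m, so C_max = 1.0/(0.33 × 96 × 2.639) = 0.0120 kg/m³.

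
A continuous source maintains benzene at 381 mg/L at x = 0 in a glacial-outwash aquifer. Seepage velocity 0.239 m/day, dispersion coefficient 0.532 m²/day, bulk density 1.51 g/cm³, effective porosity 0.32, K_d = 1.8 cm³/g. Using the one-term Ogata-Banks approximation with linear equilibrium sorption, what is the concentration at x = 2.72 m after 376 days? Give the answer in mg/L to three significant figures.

324 mg/L

Retardation factor R = 1 + ρ_b·K_d/n = 1 + 1.51 × 1.8/0.32 = 9.494.
Sorption retards both mechanisms: v_R = v/R = 0.02517 m/day, D_R = D/R = 0.05604 m²/day.
v_R·t = 0.02517 × 376 = 9.46392 m; 2√(D_R t) = 9.181 m; argument = (2.72 − 9.46392)/9.181 = -0.7346.
C = C₀ × ½·erfc(-0.7346) = 381 × 0.8506 = 324 mg/L.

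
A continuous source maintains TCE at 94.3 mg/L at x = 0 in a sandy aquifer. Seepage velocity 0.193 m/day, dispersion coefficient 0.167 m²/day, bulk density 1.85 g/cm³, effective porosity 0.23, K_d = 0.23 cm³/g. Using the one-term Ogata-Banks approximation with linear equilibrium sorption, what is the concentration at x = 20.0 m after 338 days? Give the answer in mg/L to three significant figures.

63.8 mg/L

Retardation factor R = 1 + ρ_b·K_d/n = 1 + 1.85 × 0.23/0.23 = 2.850.
Sorption retards both mechanisms: v_R = v/R = 0.06772 m/day, D_R = D/R = 0.05860 m²/day.
v_R·t = 0.06772 × 338 = 22.88936 m; 2√(D_R t) = 8.901 m; argument = (20.0 − 22.88936)/8.901 = -0.3246.
C = C₀ × ½·erfc(-0.3246) = 94.3 × 0.6769 = 63.8 mg/L.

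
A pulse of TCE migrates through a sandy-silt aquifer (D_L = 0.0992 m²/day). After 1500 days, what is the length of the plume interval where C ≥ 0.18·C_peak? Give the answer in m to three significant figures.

The plume is Gaussian with σ = √(2Dt) = √(2 × 0.0992 × 1500) = 17.25 m.
C/C_peak = exp(−Δx²/(2σ²)) = 0.18 ⇒ Δx = σ·√(−2 ln 0.18) = 17.25 × 1.852 = 31.95 m.
Width = 2Δx = 63.9 m.

63.9 m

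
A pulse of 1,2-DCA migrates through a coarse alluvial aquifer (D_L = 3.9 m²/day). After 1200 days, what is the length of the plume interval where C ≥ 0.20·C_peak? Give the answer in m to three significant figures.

347 m

The plume is Gaussian with σ = √(2Dt) = √(2 × 3.9 × 1200) = 96.75 m.
C/C_peak = exp(−Δx²/(2σ²)) = 0.20 ⇒ Δx = σ·√(−2 ln 0.20) = 96.75 × 1.794 = 173.6 m.
Width = 2Δx = 347 m.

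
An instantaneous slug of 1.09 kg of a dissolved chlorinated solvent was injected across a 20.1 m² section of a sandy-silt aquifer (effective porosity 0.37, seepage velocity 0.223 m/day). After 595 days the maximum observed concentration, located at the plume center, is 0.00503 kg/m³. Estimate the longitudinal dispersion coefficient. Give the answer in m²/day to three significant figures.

0.114 m²/day

At the plume center C_max = M/(n_e·A·√(4πDt)), so D = M²/(4πt·(n_e·A·C_max)²).
n_e·A·C_max = 0.37 × 20.1 × 0.00503 = 0.03741 kg/m.
D = 1.09²/(4π × 595 × 0.03741²) = 0.114 m²/day.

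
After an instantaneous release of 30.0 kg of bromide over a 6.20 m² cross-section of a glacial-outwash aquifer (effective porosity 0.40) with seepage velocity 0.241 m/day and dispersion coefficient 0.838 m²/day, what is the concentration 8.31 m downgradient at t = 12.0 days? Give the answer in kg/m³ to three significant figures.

For an instantaneous plane source, C(x,t) = M/(n_e·A·√(4πDt)) · exp(−(x−vt)²/(4Dt)), with n_e·A the pore (flow) area.
Plume center vt = 0.241 × 12.0 = 2.892 m, so the well at 8.31 m is 5.418 m downgradient of the peak.
√(4πDt) = 11.24 m, giving peak height M/(n_e·A·√(4πDt)) = 30.0/(0.40 × 6.20 × 11.24) = 1.076 kg/m³.
(x−vt)²/(4Dt) = (5.418)²/(4 × 0.838 × 12.0) = 0.7298; exp(−0.7298) = 0.4820.
C = 1.076 × 0.4820 = 0.519 kg/m³.

0.519 kg/m³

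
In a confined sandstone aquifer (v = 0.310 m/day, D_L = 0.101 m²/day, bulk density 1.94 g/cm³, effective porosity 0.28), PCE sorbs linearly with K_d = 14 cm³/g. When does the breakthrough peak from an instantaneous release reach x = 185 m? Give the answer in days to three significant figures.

58400 days

Retardation factor R = 1 + ρ_b·K_d/n = 1 + 1.94 × 14/0.28 = 98.00.
Sorption retards both mechanisms: v_R = v/R = 0.003163 m/day, D_R = D/R = 0.001031 m²/day.
Peak time from v_R²t² + 2D_R t − x² = 0: t = (√(D_R² + v_R²x²) − D_R)/v_R².
√(D_R² + v_R²x²) = √(0.001031² + 0.003163² × 185²) = 0.5852; v_R² = 1.000e-05.
t = (0.5852 − 0.001031)/1.000e-05 = 58400 days.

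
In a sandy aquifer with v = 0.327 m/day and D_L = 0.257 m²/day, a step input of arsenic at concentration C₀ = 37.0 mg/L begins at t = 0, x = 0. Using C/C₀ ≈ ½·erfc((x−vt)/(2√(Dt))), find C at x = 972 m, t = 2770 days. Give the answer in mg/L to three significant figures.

1.47 mg/L

For a continuous step input, C/C₀ ≈ ½·erfc((x−vt)/(2√(Dt))).
vt = 0.327 × 2770 = 905.79 m and 2√(Dt) = 2√(0.257 × 2770) = 53.36 m.
Argument (x−vt)/(2√(Dt)) = (972 − 905.79)/53.36 = 1.241; ½·erfc(1.241) = 0.03963.
C = 37.0 × 0.03963 = 1.47 mg/L.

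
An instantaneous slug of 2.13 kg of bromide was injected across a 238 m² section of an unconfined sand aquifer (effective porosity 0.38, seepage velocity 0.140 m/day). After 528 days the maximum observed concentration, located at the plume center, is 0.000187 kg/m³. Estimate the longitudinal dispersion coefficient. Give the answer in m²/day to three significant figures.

At the plume center C_max = M/(n_e·A·√(4πDt)), so D = M²/(4πt·(n_e·A·C_max)²).
n_e·A·C_max = 0.38 × 238 × 0.000187 = 0.01691 kg/m.
D = 2.13²/(4π × 528 × 0.01691²) = 2.39 m²/day.

2.39 m²/day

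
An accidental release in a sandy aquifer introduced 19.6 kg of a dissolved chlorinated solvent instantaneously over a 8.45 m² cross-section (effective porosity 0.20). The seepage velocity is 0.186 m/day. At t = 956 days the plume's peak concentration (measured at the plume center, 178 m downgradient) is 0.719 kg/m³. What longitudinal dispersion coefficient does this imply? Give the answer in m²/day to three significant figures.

At the plume center C_max = M/(n_e·A·√(4πDt)), so D = M²/(4πt·(n_e·A·C_max)²).
n_e·A·C_max = 0.20 × 8.45 × 0.719 = 1.215 kg/m.
D = 19.6²/(4π × 956 × 1.215²) = 0.0217 m²/day.

0.0217 m²/day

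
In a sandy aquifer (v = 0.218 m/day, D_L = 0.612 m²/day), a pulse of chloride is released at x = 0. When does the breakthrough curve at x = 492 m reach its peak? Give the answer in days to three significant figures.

2240 days

For the 1D instantaneous-source solution, setting ∂C/∂t = 0 at fixed x gives v²t² + 2Dt − x² = 0, so t = (√(D² + v²x²) − D)/v².
√(D² + v²x²) = √(0.612² + 0.218² × 492²) = 107.3; v² = 0.047524.
t = (107.3 − 0.612)/0.047524 = 2240 days (vs. the pure-advection estimate x/v = 2260 d).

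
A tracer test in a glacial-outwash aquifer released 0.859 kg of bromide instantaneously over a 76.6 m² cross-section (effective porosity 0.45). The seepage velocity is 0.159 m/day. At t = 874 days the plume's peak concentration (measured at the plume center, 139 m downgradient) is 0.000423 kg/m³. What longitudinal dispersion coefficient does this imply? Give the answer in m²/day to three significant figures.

0.316 m²/day

At the plume center C_max = M/(n_e·A·√(4πDt)), so D = M²/(4πt·(n_e·A·C_max)²).
n_e·A·C_max = 0.45 × 76.6 × 0.000423 = 0.01458 kg/m.
D = 0.859²/(4π × 874 × 0.01458²) = 0.316 m²/day.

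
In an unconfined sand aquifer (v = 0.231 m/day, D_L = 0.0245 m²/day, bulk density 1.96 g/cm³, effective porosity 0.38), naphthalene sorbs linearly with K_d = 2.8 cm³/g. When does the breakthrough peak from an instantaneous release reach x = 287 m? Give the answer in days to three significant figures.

19200 days

Retardation factor R = 1 + ρ_b·K_d/n = 1 + 1.96 × 2.8/0.38 = 15.44.
Sorption retards both mechanisms: v_R = v/R = 0.01496 m/day, D_R = D/R = 0.001587 m²/day.
Peak time from v_R²t² + 2D_R t − x² = 0: t = (√(D_R² + v_R²x²) − D_R)/v_R².
√(D_R² + v_R²x²) = √(0.001587² + 0.01496² × 287²) = 4.294; v_R² = 0.0002238.
t = (4.294 − 0.001587)/0.0002238 = 19200 days.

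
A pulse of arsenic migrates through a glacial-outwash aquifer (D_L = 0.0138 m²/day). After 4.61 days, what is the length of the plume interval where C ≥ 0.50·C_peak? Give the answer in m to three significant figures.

The plume is Gaussian with σ = √(2Dt) = √(2 × 0.0138 × 4.61) = 0.3567 m.
C/C_peak = exp(−Δx²/(2σ²)) = 0.50 ⇒ Δx = σ·√(−2 ln 0.50) = 0.3567 × 1.177 = 0.4198 m.
Width = 2Δx = 0.840 m.

0.840 m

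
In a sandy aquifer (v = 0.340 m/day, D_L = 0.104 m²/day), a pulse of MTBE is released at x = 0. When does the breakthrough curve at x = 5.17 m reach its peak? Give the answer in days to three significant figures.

14.3 days

For the 1D instantaneous-source solution, setting ∂C/∂t = 0 at fixed x gives v²t² + 2Dt − x² = 0, so t = (√(D² + v²x²) − D)/v².
√(D² + v²x²) = √(0.104² + 0.340² × 5.17²) = 1.761; v² = 0.1156.
t = (1.761 − 0.104)/0.1156 = 14.3 days (vs. the pure-advection estimate x/v = 15.2 d).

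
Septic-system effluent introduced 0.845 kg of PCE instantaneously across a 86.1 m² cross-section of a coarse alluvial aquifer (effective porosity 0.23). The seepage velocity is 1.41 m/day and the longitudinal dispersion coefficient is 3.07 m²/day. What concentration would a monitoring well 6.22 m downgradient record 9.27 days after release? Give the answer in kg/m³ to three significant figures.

0.00149 kg/m³

For an instantaneous plane source, C(x,t) = M/(n_e·A·√(4πDt)) · exp(−(x−vt)²/(4Dt)), with n_e·A the pore (flow) area.
Plume center vt = 1.41 × 9.27 = 13.0707 m, so the well at 6.22 m is 6.8507 m upgradient of the peak.
√(4πDt) = 18.91 m, giving peak height M/(n_e·A·√(4πDt)) = 0.845/(0.23 × 86.1 × 18.91) = 0.002256 kg/m³.
(x−vt)²/(4Dt) = (-6.8507)²/(4 × 3.07 × 9.27) = 0.4123; exp(−0.4123) = 0.6621.
C = 0.002256 × 0.6621 = 0.00149 kg/m³.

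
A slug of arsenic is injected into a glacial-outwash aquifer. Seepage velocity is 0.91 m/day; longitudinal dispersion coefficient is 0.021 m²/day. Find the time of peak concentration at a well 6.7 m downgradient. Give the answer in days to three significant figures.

For the 1D instantaneous-source solution, setting ∂C/∂t = 0 at fixed x gives v²t² + 2Dt − x² = 0, so t = (√(D² + v²x²) − D)/v².
√(D² + v²x²) = √(0.021² + 0.91² × 6.7²) = 6.097; v² = 0.8281.
t = (6.097 − 0.021)/0.8281 = 7.34 days (vs. the pure-advection estimate x/v = 7.36 d).

7.34 days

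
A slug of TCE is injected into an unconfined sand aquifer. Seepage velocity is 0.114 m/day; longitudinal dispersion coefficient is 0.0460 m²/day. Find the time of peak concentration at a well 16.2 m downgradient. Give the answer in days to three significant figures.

For the 1D instantaneous-source solution, setting ∂C/∂t = 0 at fixed x gives v²t² + 2Dt − x² = 0, so t = (√(D² + v²x²) − D)/v².
√(D² + v²x²) = √(0.0460² + 0.114² × 16.2²) = 1.847; v² = 0.012996.
t = (1.847 − 0.0460)/0.012996 = 139 days (vs. the pure-advection estimate x/v = 142 d).

139 days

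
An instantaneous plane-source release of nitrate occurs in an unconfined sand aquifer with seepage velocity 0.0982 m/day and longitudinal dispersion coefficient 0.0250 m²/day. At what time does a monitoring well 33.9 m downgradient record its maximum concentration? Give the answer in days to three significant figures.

343 days

For the 1D instantaneous-source solution, setting ∂C/∂t = 0 at fixed x gives v²t² + 2Dt − x² = 0, so t = (√(D² + v²x²) − D)/v².
√(D² + v²x²) = √(0.0250² + 0.0982² × 33.9²) = 3.329; v² = 0.00964324.
t = (3.329 − 0.0250)/0.00964324 = 343 days (vs. the pure-advection estimate x/v = 345 d).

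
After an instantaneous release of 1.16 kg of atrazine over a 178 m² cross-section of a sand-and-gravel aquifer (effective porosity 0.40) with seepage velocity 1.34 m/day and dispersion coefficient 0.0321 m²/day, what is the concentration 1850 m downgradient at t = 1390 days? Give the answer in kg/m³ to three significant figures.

0.000283 kg/m³

For an instantaneous plane source, C(x,t) = M/(n_e·A·√(4πDt)) · exp(−(x−vt)²/(4Dt)), with n_e·A the pore (flow) area.
Plume center vt = 1.34 × 1390 = 1862.6 m, so the well at 1850 m is 12.6 m upgradient of the peak.
√(4πDt) = 23.68 m, giving peak height M/(n_e·A·√(4πDt)) = 1.16/(0.40 × 178 × 23.68) = 0.0006880 kg/m³.
(x−vt)²/(4Dt) = (-12.6)²/(4 × 0.0321 × 1390) = 0.8895; exp(−0.8895) = 0.4109.
C = 0.0006880 × 0.4109 = 0.000283 kg/m³.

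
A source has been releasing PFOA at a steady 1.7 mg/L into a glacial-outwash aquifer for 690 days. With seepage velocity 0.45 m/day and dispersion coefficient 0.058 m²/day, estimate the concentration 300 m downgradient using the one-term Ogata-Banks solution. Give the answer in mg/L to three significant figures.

For a continuous step input, C/C₀ ≈ ½·erfc((x−vt)/(2√(Dt))).
vt = 0.45 × 690 = 310.5 m and 2√(Dt) = 2√(0.058 × 690) = 12.65 m.
Argument (x−vt)/(2√(Dt)) = (300 − 310.5)/12.65 = -0.8300; ½·erfc(-0.8300) = 0.8798.
C = 1.7 × 0.8798 = 1.50 mg/L.

1.50 mg/L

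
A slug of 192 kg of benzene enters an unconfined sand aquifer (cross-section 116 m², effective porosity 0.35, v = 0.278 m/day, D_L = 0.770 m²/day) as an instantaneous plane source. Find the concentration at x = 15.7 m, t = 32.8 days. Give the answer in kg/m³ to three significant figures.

0.173 kg/m³

For an instantaneous plane source, C(x,t) = M/(n_e·A·√(4πDt)) · exp(−(x−vt)²/(4Dt)), with n_e·A the pore (flow) area.
Plume center vt = 0.278 × 32.8 = 9.1184 m, so the well at 15.7 m is 6.5816 m downgradient of the peak.
√(4πDt) = 17.82 m, giving peak height M/(n_e·A·√(4πDt)) = 192/(0.35 × 116 × 17.82) = 0.2654 kg/m³.
(x−vt)²/(4Dt) = (6.5816)²/(4 × 0.770 × 32.8) = 0.4288; exp(−0.4288) = 0.6513.
C = 0.2654 × 0.6513 = 0.173 kg/m³.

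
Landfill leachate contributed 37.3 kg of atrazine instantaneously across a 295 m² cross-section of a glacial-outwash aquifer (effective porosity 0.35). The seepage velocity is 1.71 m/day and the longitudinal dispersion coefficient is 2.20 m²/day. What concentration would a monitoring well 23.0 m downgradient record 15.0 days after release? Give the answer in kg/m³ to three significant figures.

For an instantaneous plane source, C(x,t) = M/(n_e·A·√(4πDt)) · exp(−(x−vt)²/(4Dt)), with n_e·A the pore (flow) area.
Plume center vt = 1.71 × 15.0 = 25.65 m, so the well at 23.0 m is 2.65 m upgradient of the peak.
√(4πDt) = 20.36 m, giving peak height M/(n_e·A·√(4πDt)) = 37.3/(0.35 × 295 × 20.36) = 0.01774 kg/m³.
(x−vt)²/(4Dt) = (-2.65)²/(4 × 2.20 × 15.0) = 0.05320; exp(−0.05320) = 0.9482.
C = 0.01774 × 0.9482 = 0.0168 kg/m³.

0.0168 kg/m³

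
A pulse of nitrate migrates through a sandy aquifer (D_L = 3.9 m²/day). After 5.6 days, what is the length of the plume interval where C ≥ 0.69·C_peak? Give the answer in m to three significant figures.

11.4 m

The plume is Gaussian with σ = √(2Dt) = √(2 × 3.9 × 5.6) = 6.609 m.
C/C_peak = exp(−Δx²/(2σ²)) = 0.69 ⇒ Δx = σ·√(−2 ln 0.69) = 6.609 × 0.8615 = 5.694 m.
Width = 2Δx = 11.4 m.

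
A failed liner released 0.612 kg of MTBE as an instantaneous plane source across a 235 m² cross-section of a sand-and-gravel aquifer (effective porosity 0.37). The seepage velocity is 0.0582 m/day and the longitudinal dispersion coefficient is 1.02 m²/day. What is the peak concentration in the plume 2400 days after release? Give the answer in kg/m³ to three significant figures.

The peak of an instantaneous 1D plume sits at x = vt; there the Gaussian factor is 1 and C_max = M/(n_e·A·√(4πDt)), where n_e·A is the pore area the mass is dissolved in.
√(4πDt) = √(4π × 1.02 × 2400) = 175.4 m, so C_max = 0.612/(0.37 × 235 × 175.4) = 4.01e-05 kg/m³.

4.01e-05 kg/m³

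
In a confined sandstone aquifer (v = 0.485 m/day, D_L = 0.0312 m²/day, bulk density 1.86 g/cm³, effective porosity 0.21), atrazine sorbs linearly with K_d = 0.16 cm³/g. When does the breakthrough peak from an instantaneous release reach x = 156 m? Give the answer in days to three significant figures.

Retardation factor R = 1 + ρ_b·K_d/n = 1 + 1.86 × 0.16/0.21 = 2.417.
Sorption retards both mechanisms: v_R = v/R = 0.2007 m/day, D_R = D/R = 0.01291 m²/day.
Peak time from v_R²t² + 2D_R t − x² = 0: t = (√(D_R² + v_R²x²) − D_R)/v_R².
√(D_R² + v_R²x²) = √(0.01291² + 0.2007² × 156²) = 31.31; v_R² = 0.04028.
t = (31.31 − 0.01291)/0.04028 = 777 days.

777 days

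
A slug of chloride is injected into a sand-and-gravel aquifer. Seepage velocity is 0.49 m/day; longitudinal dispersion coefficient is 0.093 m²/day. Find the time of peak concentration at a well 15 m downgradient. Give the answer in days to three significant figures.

For the 1D instantaneous-source solution, setting ∂C/∂t = 0 at fixed x gives v²t² + 2Dt − x² = 0, so t = (√(D² + v²x²) − D)/v².
√(D² + v²x²) = √(0.093² + 0.49² × 15²) = 7.351; v² = 0.2401.
t = (7.351 − 0.093)/0.2401 = 30.2 days (vs. the pure-advection estimate x/v = 30.6 d).

30.2 days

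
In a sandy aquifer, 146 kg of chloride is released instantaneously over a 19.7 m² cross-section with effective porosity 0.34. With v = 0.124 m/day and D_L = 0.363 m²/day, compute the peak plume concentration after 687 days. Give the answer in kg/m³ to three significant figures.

The peak of an instantaneous 1D plume sits at x = vt; there the Gaussian factor is 1 and C_max = M/(n_e·A·√(4πDt)), where n_e·A is the pore area the mass is dissolved in.
√(4πDt) = √(4π × 0.363 × 687) = 55.98 m, so C_max = 146/(0.34 × 19.7 × 55.98) = 0.389 kg/m³.

0.389 kg/m³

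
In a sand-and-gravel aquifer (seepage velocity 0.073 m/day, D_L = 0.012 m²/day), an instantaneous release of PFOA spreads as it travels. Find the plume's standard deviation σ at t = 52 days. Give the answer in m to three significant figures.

1.12 m

Dispersive spreading gives a Gaussian with σ² = 2Dt; advection only shifts the center.
σ = √(2 × 0.012 × 52) = 1.12 m.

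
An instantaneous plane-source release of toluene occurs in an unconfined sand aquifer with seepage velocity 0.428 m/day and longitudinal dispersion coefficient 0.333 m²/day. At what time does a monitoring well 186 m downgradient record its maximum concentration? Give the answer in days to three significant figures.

For the 1D instantaneous-source solution, setting ∂C/∂t = 0 at fixed x gives v²t² + 2Dt − x² = 0, so t = (√(D² + v²x²) − D)/v².
√(D² + v²x²) = √(0.333² + 0.428² × 186²) = 79.61; v² = 0.183184.
t = (79.61 − 0.333)/0.183184 = 433 days (vs. the pure-advection estimate x/v = 435 d).

433 days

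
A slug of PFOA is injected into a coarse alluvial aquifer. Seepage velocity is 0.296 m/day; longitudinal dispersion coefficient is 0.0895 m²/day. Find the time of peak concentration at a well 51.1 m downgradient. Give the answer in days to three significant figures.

172 days

For the 1D instantaneous-source solution, setting ∂C/∂t = 0 at fixed x gives v²t² + 2Dt − x² = 0, so t = (√(D² + v²x²) − D)/v².
√(D² + v²x²) = √(0.0895² + 0.296² × 51.1²) = 15.13; v² = 0.087616.
t = (15.13 − 0.0895)/0.087616 = 172 days (vs. the pure-advection estimate x/v = 173 d).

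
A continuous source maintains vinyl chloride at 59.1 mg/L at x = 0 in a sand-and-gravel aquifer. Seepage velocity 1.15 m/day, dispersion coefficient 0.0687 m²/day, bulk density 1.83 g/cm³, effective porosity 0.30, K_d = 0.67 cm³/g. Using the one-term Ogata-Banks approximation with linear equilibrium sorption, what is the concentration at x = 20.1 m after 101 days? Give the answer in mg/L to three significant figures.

56.2 mg/L

Retardation factor R = 1 + ρ_b·K_d/n = 1 + 1.83 × 0.67/0.30 = 5.087.
Sorption retards both mechanisms: v_R = v/R = 0.2261 m/day, D_R = D/R = 0.01351 m²/day.
v_R·t = 0.2261 × 101 = 22.8361 m; 2√(D_R t) = 2.336 m; argument = (20.1 − 22.8361)/2.336 = -1.171.
C = C₀ × ½·erfc(-1.171) = 59.1 × 0.9511 = 56.2 mg/L.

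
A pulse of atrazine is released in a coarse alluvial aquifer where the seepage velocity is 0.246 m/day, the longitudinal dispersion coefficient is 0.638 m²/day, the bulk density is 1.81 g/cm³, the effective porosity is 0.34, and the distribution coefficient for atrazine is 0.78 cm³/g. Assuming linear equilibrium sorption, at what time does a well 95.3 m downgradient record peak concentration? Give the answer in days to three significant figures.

Retardation factor R = 1 + ρ_b·K_d/n = 1 + 1.81 × 0.78/0.34 = 5.152.
Sorption retards both mechanisms: v_R = v/R = 0.04775 m/day, D_R = D/R = 0.1238 m²/day.
Peak time from v_R²t² + 2D_R t − x² = 0: t = (√(D_R² + v_R²x²) − D_R)/v_R².
√(D_R² + v_R²x²) = √(0.1238² + 0.04775² × 95.3²) = 4.552; v_R² = 0.002280.
t = (4.552 − 0.1238)/0.002280 = 1940 days.

1940 days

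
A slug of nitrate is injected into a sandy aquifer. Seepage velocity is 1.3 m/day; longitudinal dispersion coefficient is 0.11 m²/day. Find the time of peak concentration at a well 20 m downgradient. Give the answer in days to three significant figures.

For the 1D instantaneous-source solution, setting ∂C/∂t = 0 at fixed x gives v²t² + 2Dt − x² = 0, so t = (√(D² + v²x²) − D)/v².
√(D² + v²x²) = √(0.11² + 1.3² × 20²) = 26.00; v² = 1.69.
t = (26.00 − 0.11)/1.69 = 15.3 days (vs. the pure-advection estimate x/v = 15.4 d).

15.3 days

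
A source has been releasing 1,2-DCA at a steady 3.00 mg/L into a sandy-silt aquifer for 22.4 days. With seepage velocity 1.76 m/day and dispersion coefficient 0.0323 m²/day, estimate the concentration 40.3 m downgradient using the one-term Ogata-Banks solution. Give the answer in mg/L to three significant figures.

For a continuous step input, C/C₀ ≈ ½·erfc((x−vt)/(2√(Dt))).
vt = 1.76 × 22.4 = 39.424 m and 2√(Dt) = 2√(0.0323 × 22.4) = 1.701 m.
Argument (x−vt)/(2√(Dt)) = (40.3 − 39.424)/1.701 = 0.5150; ½·erfc(0.5150) = 0.2332.
C = 3.00 × 0.2332 = 0.700 mg/L.

0.700 mg/L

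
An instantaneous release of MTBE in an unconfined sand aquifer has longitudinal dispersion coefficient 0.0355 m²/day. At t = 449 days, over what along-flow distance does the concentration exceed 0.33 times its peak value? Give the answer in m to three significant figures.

16.8 m

The plume is Gaussian with σ = √(2Dt) = √(2 × 0.0355 × 449) = 5.646 m.
C/C_peak = exp(−Δx²/(2σ²)) = 0.33 ⇒ Δx = σ·√(−2 ln 0.33) = 5.646 × 1.489 = 8.407 m.
Width = 2Δx = 16.8 m.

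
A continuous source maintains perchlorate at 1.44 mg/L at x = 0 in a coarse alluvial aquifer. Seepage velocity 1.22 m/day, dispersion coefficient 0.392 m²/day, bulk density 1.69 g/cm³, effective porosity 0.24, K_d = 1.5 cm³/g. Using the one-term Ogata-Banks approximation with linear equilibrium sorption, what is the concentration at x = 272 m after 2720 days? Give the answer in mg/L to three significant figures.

Retardation factor R = 1 + ρ_b·K_d/n = 1 + 1.69 × 1.5/0.24 = 11.56.
Sorption retards both mechanisms: v_R = v/R = 0.1055 m/day, D_R = D/R = 0.03391 m²/day.
v_R·t = 0.1055 × 2720 = 286.96 m; 2√(D_R t) = 19.21 m; argument = (272 − 286.96)/19.21 = -0.7788.
C = C₀ × ½·erfc(-0.7788) = 1.44 × 0.8646 = 1.25 mg/L.

1.25 mg/L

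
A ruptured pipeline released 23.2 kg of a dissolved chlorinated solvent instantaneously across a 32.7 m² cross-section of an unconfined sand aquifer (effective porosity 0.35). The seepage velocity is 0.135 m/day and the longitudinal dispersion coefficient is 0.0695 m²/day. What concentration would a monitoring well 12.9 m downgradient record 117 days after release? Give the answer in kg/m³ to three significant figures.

0.155 kg/m³

For an instantaneous plane source, C(x,t) = M/(n_e·A·√(4πDt)) · exp(−(x−vt)²/(4Dt)), with n_e·A the pore (flow) area.
Plume center vt = 0.135 × 117 = 15.795 m, so the well at 12.9 m is 2.895 m upgradient of the peak.
√(4πDt) = 10.11 m, giving peak height M/(n_e·A·√(4πDt)) = 23.2/(0.35 × 32.7 × 10.11) = 0.2005 kg/m³.
(x−vt)²/(4Dt) = (-2.895)²/(4 × 0.0695 × 117) = 0.2577; exp(−0.2577) = 0.7728.
C = 0.2005 × 0.7728 = 0.155 kg/m³.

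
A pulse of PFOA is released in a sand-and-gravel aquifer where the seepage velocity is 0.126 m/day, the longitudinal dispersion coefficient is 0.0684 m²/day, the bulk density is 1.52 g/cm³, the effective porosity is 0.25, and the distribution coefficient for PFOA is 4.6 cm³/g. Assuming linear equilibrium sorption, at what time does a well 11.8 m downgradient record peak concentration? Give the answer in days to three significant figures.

2590 days

Retardation factor R = 1 + ρ_b·K_d/n = 1 + 1.52 × 4.6/0.25 = 28.97.
Sorption retards both mechanisms: v_R = v/R = 0.004349 m/day, D_R = D/R = 0.002361 m²/day.
Peak time from v_R²t² + 2D_R t − x² = 0: t = (√(D_R² + v_R²x²) − D_R)/v_R².
√(D_R² + v_R²x²) = √(0.002361² + 0.004349² × 11.8²) = 0.05137; v_R² = 1.891e-05.
t = (0.05137 − 0.002361)/1.891e-05 = 2590 days.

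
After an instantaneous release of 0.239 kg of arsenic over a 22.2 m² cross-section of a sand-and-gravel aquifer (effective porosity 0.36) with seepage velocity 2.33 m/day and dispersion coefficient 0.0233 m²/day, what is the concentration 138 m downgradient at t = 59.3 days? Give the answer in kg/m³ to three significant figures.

0.00714 kg/m³

For an instantaneous plane source, C(x,t) = M/(n_e·A·√(4πDt)) · exp(−(x−vt)²/(4Dt)), with n_e·A the pore (flow) area.
Plume center vt = 2.33 × 59.3 = 138.169 m, so the well at 138 m is 0.169 m upgradient of the peak.
√(4πDt) = 4.167 m, giving peak height M/(n_e·A·√(4πDt)) = 0.239/(0.36 × 22.2 × 4.167) = 0.007177 kg/m³.
(x−vt)²/(4Dt) = (-0.169)²/(4 × 0.0233 × 59.3) = 0.005168; exp(−0.005168) = 0.9948.
C = 0.007177 × 0.9948 = 0.00714 kg/m³.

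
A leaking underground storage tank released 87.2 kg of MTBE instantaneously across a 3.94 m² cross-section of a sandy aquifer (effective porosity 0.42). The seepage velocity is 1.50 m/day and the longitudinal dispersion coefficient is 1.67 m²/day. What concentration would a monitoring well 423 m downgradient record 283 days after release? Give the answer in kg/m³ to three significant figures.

For an instantaneous plane source, C(x,t) = M/(n_e·A·√(4πDt)) · exp(−(x−vt)²/(4Dt)), with n_e·A the pore (flow) area.
Plume center vt = 1.50 × 283 = 424.5 m, so the well at 423 m is 1.5 m upgradient of the peak.
√(4πDt) = 77.06 m, giving peak height M/(n_e·A·√(4πDt)) = 87.2/(0.42 × 3.94 × 77.06) = 0.6838 kg/m³.
(x−vt)²/(4Dt) = (-1.5)²/(4 × 1.67 × 283) = 0.001190; exp(−0.001190) = 0.9988.
C = 0.6838 × 0.9988 = 0.683 kg/m³.

0.683 kg/m³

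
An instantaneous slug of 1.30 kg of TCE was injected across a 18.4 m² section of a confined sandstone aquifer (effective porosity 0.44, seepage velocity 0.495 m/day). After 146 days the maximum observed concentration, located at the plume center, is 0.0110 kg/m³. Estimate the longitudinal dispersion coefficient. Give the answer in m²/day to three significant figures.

0.116 m²/day

At the plume center C_max = M/(n_e·A·√(4πDt)), so D = M²/(4πt·(n_e·A·C_max)²).
n_e·A·C_max = 0.44 × 18.4 × 0.0110 = 0.08906 kg/m.
D = 1.30²/(4π × 146 × 0.08906²) = 0.116 m²/day.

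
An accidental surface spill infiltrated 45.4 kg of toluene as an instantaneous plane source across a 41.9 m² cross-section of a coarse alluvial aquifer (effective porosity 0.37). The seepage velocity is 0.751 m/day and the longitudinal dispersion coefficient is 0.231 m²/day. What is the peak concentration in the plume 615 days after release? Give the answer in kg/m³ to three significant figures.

0.0693 kg/m³

The peak of an instantaneous 1D plume sits at x = vt; there the Gaussian factor is 1 and C_max = M/(n_e·A·√(4πDt)), where n_e·A is the pore area the mass is dissolved in.
√(4πDt) = √(4π × 0.231 × 615) = 42.25 m, so C_max = 45.4/(0.37 × 41.9 × 42.25) = 0.0693 kg/m³.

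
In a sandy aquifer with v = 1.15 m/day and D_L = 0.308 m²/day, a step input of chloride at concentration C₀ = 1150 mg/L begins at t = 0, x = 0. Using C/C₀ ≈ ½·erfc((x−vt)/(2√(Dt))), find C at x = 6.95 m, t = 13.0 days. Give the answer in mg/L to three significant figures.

For a continuous step input, C/C₀ ≈ ½·erfc((x−vt)/(2√(Dt))).
vt = 1.15 × 13.0 = 14.95 m and 2√(Dt) = 2√(0.308 × 13.0) = 4.002 m.
Argument (x−vt)/(2√(Dt)) = (6.95 − 14.95)/4.002 = -1.999; ½·erfc(-1.999) = 0.9977.
C = 1150 × 0.9977 = 1150 mg/L.

1150 mg/L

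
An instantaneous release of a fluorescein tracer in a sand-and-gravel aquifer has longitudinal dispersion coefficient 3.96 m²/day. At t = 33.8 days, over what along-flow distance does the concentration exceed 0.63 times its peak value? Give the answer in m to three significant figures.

The plume is Gaussian with σ = √(2Dt) = √(2 × 3.96 × 33.8) = 16.36 m.
C/C_peak = exp(−Δx²/(2σ²)) = 0.63 ⇒ Δx = σ·√(−2 ln 0.63) = 16.36 × 0.9613 = 15.73 m.
Width = 2Δx = 31.5 m.

31.5 m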